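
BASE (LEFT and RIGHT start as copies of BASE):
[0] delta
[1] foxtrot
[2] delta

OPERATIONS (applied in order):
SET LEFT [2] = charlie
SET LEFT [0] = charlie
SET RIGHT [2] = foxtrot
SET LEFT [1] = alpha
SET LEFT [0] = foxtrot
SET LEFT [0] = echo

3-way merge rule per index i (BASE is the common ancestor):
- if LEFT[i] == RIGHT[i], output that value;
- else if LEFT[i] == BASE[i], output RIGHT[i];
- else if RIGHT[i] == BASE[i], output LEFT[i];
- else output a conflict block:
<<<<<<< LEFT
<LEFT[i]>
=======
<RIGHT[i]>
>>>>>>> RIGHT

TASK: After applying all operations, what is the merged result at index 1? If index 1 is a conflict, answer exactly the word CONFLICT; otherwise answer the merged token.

Answer: alpha

Derivation:
Final LEFT:  [echo, alpha, charlie]
Final RIGHT: [delta, foxtrot, foxtrot]
i=0: L=echo, R=delta=BASE -> take LEFT -> echo
i=1: L=alpha, R=foxtrot=BASE -> take LEFT -> alpha
i=2: BASE=delta L=charlie R=foxtrot all differ -> CONFLICT
Index 1 -> alpha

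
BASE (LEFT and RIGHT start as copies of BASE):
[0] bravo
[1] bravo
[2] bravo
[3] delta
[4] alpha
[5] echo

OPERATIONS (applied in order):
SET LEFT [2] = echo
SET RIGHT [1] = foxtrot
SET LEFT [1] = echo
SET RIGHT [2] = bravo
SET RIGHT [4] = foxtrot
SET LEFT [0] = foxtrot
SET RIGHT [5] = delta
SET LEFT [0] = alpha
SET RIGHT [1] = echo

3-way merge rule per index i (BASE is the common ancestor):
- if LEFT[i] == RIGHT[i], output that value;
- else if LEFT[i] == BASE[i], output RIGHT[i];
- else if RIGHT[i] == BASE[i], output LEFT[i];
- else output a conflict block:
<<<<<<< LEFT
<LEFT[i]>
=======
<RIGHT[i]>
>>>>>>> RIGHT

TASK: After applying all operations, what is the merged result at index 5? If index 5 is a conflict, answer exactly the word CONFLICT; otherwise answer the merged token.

Final LEFT:  [alpha, echo, echo, delta, alpha, echo]
Final RIGHT: [bravo, echo, bravo, delta, foxtrot, delta]
i=0: L=alpha, R=bravo=BASE -> take LEFT -> alpha
i=1: L=echo R=echo -> agree -> echo
i=2: L=echo, R=bravo=BASE -> take LEFT -> echo
i=3: L=delta R=delta -> agree -> delta
i=4: L=alpha=BASE, R=foxtrot -> take RIGHT -> foxtrot
i=5: L=echo=BASE, R=delta -> take RIGHT -> delta
Index 5 -> delta

Answer: delta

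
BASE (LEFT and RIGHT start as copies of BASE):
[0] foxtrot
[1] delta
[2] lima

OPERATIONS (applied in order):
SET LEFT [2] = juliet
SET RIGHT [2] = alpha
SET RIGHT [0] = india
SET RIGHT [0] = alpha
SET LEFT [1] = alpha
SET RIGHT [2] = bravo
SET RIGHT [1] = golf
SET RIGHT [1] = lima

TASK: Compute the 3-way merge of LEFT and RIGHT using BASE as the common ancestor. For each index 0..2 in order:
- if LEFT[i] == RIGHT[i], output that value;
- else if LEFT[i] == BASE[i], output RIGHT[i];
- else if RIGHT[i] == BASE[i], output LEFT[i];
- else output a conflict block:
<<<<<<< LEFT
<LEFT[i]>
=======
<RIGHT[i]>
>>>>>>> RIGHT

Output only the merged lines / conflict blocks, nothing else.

Final LEFT:  [foxtrot, alpha, juliet]
Final RIGHT: [alpha, lima, bravo]
i=0: L=foxtrot=BASE, R=alpha -> take RIGHT -> alpha
i=1: BASE=delta L=alpha R=lima all differ -> CONFLICT
i=2: BASE=lima L=juliet R=bravo all differ -> CONFLICT

Answer: alpha
<<<<<<< LEFT
alpha
=======
lima
>>>>>>> RIGHT
<<<<<<< LEFT
juliet
=======
bravo
>>>>>>> RIGHT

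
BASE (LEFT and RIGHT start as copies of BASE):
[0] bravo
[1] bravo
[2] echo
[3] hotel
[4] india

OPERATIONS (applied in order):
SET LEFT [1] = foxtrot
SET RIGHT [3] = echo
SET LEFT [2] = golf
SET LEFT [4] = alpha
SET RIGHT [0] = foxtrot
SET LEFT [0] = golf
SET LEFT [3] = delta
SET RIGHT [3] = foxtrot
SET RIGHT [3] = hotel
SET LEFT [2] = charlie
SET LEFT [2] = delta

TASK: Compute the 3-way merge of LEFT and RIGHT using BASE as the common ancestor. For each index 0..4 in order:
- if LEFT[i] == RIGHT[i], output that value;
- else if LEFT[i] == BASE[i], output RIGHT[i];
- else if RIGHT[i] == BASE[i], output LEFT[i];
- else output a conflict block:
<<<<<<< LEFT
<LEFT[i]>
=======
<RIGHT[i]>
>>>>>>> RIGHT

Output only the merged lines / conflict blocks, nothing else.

Final LEFT:  [golf, foxtrot, delta, delta, alpha]
Final RIGHT: [foxtrot, bravo, echo, hotel, india]
i=0: BASE=bravo L=golf R=foxtrot all differ -> CONFLICT
i=1: L=foxtrot, R=bravo=BASE -> take LEFT -> foxtrot
i=2: L=delta, R=echo=BASE -> take LEFT -> delta
i=3: L=delta, R=hotel=BASE -> take LEFT -> delta
i=4: L=alpha, R=india=BASE -> take LEFT -> alpha

Answer: <<<<<<< LEFT
golf
=======
foxtrot
>>>>>>> RIGHT
foxtrot
delta
delta
alpha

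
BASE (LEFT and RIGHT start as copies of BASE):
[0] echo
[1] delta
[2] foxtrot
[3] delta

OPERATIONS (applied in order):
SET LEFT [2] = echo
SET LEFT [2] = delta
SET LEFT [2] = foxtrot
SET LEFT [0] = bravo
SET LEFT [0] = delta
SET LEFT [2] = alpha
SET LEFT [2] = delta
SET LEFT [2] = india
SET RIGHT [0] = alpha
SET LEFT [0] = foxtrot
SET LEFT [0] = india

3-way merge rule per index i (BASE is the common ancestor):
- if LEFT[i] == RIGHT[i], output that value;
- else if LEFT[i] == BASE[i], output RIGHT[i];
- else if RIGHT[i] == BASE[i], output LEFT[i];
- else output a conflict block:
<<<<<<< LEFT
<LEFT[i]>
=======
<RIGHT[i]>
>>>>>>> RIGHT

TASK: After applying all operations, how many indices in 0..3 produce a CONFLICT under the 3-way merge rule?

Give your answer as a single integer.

Answer: 1

Derivation:
Final LEFT:  [india, delta, india, delta]
Final RIGHT: [alpha, delta, foxtrot, delta]
i=0: BASE=echo L=india R=alpha all differ -> CONFLICT
i=1: L=delta R=delta -> agree -> delta
i=2: L=india, R=foxtrot=BASE -> take LEFT -> india
i=3: L=delta R=delta -> agree -> delta
Conflict count: 1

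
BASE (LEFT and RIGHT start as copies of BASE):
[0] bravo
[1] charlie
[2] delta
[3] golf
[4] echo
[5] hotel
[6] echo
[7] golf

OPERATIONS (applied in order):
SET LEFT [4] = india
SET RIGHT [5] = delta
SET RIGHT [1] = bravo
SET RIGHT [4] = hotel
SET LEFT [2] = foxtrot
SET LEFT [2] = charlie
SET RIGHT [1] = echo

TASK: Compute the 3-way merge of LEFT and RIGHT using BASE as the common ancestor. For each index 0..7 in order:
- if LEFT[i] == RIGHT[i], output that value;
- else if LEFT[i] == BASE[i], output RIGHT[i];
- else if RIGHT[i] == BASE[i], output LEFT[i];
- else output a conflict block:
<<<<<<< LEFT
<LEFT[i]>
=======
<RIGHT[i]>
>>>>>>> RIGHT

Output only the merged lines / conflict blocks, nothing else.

Final LEFT:  [bravo, charlie, charlie, golf, india, hotel, echo, golf]
Final RIGHT: [bravo, echo, delta, golf, hotel, delta, echo, golf]
i=0: L=bravo R=bravo -> agree -> bravo
i=1: L=charlie=BASE, R=echo -> take RIGHT -> echo
i=2: L=charlie, R=delta=BASE -> take LEFT -> charlie
i=3: L=golf R=golf -> agree -> golf
i=4: BASE=echo L=india R=hotel all differ -> CONFLICT
i=5: L=hotel=BASE, R=delta -> take RIGHT -> delta
i=6: L=echo R=echo -> agree -> echo
i=7: L=golf R=golf -> agree -> golf

Answer: bravo
echo
charlie
golf
<<<<<<< LEFT
india
=======
hotel
>>>>>>> RIGHT
delta
echo
golf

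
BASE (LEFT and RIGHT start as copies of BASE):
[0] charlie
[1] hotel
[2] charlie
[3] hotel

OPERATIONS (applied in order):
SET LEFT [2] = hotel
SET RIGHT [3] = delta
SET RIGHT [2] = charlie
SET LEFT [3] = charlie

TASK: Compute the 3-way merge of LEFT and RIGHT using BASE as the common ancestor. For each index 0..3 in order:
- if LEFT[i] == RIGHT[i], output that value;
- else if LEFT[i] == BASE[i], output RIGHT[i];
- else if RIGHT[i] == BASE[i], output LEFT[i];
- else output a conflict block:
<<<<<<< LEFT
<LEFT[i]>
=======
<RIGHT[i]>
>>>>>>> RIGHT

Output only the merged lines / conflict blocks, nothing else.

Final LEFT:  [charlie, hotel, hotel, charlie]
Final RIGHT: [charlie, hotel, charlie, delta]
i=0: L=charlie R=charlie -> agree -> charlie
i=1: L=hotel R=hotel -> agree -> hotel
i=2: L=hotel, R=charlie=BASE -> take LEFT -> hotel
i=3: BASE=hotel L=charlie R=delta all differ -> CONFLICT

Answer: charlie
hotel
hotel
<<<<<<< LEFT
charlie
=======
delta
>>>>>>> RIGHT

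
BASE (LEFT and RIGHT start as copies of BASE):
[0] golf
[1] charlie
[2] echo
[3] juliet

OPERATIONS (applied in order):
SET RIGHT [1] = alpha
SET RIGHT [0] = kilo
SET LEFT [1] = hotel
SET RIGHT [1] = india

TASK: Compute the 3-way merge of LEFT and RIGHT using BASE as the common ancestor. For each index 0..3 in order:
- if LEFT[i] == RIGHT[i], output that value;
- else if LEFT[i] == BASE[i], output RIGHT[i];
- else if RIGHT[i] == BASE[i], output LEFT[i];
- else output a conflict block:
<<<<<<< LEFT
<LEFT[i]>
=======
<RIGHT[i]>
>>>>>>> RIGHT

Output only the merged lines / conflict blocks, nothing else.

Answer: kilo
<<<<<<< LEFT
hotel
=======
india
>>>>>>> RIGHT
echo
juliet

Derivation:
Final LEFT:  [golf, hotel, echo, juliet]
Final RIGHT: [kilo, india, echo, juliet]
i=0: L=golf=BASE, R=kilo -> take RIGHT -> kilo
i=1: BASE=charlie L=hotel R=india all differ -> CONFLICT
i=2: L=echo R=echo -> agree -> echo
i=3: L=juliet R=juliet -> agree -> juliet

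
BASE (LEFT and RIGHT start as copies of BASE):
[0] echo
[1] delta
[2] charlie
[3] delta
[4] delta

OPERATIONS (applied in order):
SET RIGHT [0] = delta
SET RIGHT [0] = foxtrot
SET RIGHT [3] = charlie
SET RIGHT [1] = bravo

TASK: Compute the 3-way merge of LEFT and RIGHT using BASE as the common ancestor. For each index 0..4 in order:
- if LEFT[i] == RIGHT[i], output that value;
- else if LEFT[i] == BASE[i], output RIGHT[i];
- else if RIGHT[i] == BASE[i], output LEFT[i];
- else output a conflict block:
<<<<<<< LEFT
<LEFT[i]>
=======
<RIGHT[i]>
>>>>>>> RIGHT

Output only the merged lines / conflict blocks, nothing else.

Answer: foxtrot
bravo
charlie
charlie
delta

Derivation:
Final LEFT:  [echo, delta, charlie, delta, delta]
Final RIGHT: [foxtrot, bravo, charlie, charlie, delta]
i=0: L=echo=BASE, R=foxtrot -> take RIGHT -> foxtrot
i=1: L=delta=BASE, R=bravo -> take RIGHT -> bravo
i=2: L=charlie R=charlie -> agree -> charlie
i=3: L=delta=BASE, R=charlie -> take RIGHT -> charlie
i=4: L=delta R=delta -> agree -> delta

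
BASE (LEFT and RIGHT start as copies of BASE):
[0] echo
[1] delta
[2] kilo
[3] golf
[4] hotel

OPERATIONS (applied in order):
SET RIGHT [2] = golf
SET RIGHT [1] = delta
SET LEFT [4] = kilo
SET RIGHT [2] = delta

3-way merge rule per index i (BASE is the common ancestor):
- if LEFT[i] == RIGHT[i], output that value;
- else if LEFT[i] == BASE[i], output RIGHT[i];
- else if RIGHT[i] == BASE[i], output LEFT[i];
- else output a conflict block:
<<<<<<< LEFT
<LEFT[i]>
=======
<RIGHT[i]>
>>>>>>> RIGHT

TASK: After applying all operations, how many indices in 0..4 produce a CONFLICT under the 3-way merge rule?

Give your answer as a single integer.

Final LEFT:  [echo, delta, kilo, golf, kilo]
Final RIGHT: [echo, delta, delta, golf, hotel]
i=0: L=echo R=echo -> agree -> echo
i=1: L=delta R=delta -> agree -> delta
i=2: L=kilo=BASE, R=delta -> take RIGHT -> delta
i=3: L=golf R=golf -> agree -> golf
i=4: L=kilo, R=hotel=BASE -> take LEFT -> kilo
Conflict count: 0

Answer: 0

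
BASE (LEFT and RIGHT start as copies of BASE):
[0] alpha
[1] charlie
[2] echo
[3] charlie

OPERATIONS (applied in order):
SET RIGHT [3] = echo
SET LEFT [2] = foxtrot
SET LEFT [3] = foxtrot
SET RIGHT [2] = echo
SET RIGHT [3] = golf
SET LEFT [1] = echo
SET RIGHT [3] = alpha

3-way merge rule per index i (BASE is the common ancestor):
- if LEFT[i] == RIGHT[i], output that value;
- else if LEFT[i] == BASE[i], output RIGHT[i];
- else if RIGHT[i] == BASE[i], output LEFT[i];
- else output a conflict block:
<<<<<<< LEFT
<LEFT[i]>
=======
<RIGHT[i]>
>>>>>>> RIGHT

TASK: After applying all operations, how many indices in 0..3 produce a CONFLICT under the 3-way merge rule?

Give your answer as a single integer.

Final LEFT:  [alpha, echo, foxtrot, foxtrot]
Final RIGHT: [alpha, charlie, echo, alpha]
i=0: L=alpha R=alpha -> agree -> alpha
i=1: L=echo, R=charlie=BASE -> take LEFT -> echo
i=2: L=foxtrot, R=echo=BASE -> take LEFT -> foxtrot
i=3: BASE=charlie L=foxtrot R=alpha all differ -> CONFLICT
Conflict count: 1

Answer: 1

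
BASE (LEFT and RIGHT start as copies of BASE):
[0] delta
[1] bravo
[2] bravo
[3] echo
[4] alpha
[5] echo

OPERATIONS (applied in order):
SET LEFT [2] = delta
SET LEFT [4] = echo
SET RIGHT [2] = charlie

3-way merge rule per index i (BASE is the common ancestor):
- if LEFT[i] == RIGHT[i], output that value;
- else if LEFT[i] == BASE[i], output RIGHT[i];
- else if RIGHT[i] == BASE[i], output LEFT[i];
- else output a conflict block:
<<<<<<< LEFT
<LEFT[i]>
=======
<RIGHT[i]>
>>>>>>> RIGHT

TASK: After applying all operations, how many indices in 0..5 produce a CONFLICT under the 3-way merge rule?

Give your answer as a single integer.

Final LEFT:  [delta, bravo, delta, echo, echo, echo]
Final RIGHT: [delta, bravo, charlie, echo, alpha, echo]
i=0: L=delta R=delta -> agree -> delta
i=1: L=bravo R=bravo -> agree -> bravo
i=2: BASE=bravo L=delta R=charlie all differ -> CONFLICT
i=3: L=echo R=echo -> agree -> echo
i=4: L=echo, R=alpha=BASE -> take LEFT -> echo
i=5: L=echo R=echo -> agree -> echo
Conflict count: 1

Answer: 1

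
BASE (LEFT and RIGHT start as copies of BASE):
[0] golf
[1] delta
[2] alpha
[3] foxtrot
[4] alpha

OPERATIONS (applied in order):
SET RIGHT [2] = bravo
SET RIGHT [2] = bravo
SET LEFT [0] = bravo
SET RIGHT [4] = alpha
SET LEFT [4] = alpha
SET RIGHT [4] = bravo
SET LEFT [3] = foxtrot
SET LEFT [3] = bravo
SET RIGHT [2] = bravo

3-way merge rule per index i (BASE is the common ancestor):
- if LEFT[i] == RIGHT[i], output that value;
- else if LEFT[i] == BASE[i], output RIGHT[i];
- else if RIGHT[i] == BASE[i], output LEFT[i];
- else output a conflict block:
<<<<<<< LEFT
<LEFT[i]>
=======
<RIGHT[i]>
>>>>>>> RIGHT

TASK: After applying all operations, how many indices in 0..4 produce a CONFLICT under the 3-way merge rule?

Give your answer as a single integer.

Final LEFT:  [bravo, delta, alpha, bravo, alpha]
Final RIGHT: [golf, delta, bravo, foxtrot, bravo]
i=0: L=bravo, R=golf=BASE -> take LEFT -> bravo
i=1: L=delta R=delta -> agree -> delta
i=2: L=alpha=BASE, R=bravo -> take RIGHT -> bravo
i=3: L=bravo, R=foxtrot=BASE -> take LEFT -> bravo
i=4: L=alpha=BASE, R=bravo -> take RIGHT -> bravo
Conflict count: 0

Answer: 0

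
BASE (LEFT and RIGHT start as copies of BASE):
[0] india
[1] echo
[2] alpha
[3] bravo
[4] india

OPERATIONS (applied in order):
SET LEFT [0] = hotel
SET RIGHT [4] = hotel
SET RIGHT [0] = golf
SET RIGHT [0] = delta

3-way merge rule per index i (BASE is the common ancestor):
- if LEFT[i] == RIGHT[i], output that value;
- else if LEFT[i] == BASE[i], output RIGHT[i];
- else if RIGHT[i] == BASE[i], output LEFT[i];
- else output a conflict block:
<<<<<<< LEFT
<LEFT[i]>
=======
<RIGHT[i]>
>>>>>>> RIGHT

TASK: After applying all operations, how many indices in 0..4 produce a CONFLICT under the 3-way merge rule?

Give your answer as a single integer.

Final LEFT:  [hotel, echo, alpha, bravo, india]
Final RIGHT: [delta, echo, alpha, bravo, hotel]
i=0: BASE=india L=hotel R=delta all differ -> CONFLICT
i=1: L=echo R=echo -> agree -> echo
i=2: L=alpha R=alpha -> agree -> alpha
i=3: L=bravo R=bravo -> agree -> bravo
i=4: L=india=BASE, R=hotel -> take RIGHT -> hotel
Conflict count: 1

Answer: 1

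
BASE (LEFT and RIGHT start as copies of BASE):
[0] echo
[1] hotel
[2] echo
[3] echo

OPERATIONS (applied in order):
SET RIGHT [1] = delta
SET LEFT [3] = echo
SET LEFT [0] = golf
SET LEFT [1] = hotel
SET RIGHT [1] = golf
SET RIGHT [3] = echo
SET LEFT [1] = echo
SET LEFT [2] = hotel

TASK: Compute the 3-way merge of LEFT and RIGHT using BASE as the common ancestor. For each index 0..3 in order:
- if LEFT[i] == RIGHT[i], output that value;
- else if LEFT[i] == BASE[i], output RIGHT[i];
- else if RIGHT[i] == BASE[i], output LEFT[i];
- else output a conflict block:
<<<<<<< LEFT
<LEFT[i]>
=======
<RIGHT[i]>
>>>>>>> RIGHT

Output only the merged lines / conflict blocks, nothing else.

Answer: golf
<<<<<<< LEFT
echo
=======
golf
>>>>>>> RIGHT
hotel
echo

Derivation:
Final LEFT:  [golf, echo, hotel, echo]
Final RIGHT: [echo, golf, echo, echo]
i=0: L=golf, R=echo=BASE -> take LEFT -> golf
i=1: BASE=hotel L=echo R=golf all differ -> CONFLICT
i=2: L=hotel, R=echo=BASE -> take LEFT -> hotel
i=3: L=echo R=echo -> agree -> echo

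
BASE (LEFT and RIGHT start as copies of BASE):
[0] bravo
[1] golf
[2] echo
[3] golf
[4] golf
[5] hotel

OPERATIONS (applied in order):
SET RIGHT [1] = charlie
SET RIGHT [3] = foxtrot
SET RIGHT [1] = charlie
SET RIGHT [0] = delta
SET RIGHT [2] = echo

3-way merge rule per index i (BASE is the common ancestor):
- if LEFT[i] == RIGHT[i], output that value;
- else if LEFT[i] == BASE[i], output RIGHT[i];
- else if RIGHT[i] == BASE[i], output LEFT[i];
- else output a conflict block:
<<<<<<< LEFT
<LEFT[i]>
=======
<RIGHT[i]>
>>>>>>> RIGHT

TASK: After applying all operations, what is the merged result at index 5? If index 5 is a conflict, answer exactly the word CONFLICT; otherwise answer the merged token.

Final LEFT:  [bravo, golf, echo, golf, golf, hotel]
Final RIGHT: [delta, charlie, echo, foxtrot, golf, hotel]
i=0: L=bravo=BASE, R=delta -> take RIGHT -> delta
i=1: L=golf=BASE, R=charlie -> take RIGHT -> charlie
i=2: L=echo R=echo -> agree -> echo
i=3: L=golf=BASE, R=foxtrot -> take RIGHT -> foxtrot
i=4: L=golf R=golf -> agree -> golf
i=5: L=hotel R=hotel -> agree -> hotel
Index 5 -> hotel

Answer: hotel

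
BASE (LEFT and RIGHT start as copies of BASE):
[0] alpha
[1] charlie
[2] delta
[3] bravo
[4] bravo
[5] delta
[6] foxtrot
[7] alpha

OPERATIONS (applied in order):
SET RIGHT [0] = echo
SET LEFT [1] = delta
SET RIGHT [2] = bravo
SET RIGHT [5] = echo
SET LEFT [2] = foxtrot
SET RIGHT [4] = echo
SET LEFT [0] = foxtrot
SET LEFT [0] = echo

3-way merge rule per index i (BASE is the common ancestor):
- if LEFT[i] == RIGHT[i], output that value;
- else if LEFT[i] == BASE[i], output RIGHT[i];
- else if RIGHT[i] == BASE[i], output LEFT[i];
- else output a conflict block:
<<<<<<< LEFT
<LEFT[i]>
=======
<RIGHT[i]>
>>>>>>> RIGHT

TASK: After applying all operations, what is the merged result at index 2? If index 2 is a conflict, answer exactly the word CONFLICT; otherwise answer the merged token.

Answer: CONFLICT

Derivation:
Final LEFT:  [echo, delta, foxtrot, bravo, bravo, delta, foxtrot, alpha]
Final RIGHT: [echo, charlie, bravo, bravo, echo, echo, foxtrot, alpha]
i=0: L=echo R=echo -> agree -> echo
i=1: L=delta, R=charlie=BASE -> take LEFT -> delta
i=2: BASE=delta L=foxtrot R=bravo all differ -> CONFLICT
i=3: L=bravo R=bravo -> agree -> bravo
i=4: L=bravo=BASE, R=echo -> take RIGHT -> echo
i=5: L=delta=BASE, R=echo -> take RIGHT -> echo
i=6: L=foxtrot R=foxtrot -> agree -> foxtrot
i=7: L=alpha R=alpha -> agree -> alpha
Index 2 -> CONFLICT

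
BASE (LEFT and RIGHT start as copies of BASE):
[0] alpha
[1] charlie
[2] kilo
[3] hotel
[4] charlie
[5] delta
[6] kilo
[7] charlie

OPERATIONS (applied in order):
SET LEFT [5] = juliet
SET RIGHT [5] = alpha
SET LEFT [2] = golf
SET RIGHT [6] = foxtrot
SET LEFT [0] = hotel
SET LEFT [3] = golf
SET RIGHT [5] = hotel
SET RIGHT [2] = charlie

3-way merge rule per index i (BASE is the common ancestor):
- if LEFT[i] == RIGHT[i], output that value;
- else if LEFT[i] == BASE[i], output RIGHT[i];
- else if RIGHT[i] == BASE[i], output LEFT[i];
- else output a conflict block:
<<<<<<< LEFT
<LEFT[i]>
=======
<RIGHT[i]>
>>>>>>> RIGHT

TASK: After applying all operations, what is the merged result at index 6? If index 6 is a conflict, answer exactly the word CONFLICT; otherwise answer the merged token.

Answer: foxtrot

Derivation:
Final LEFT:  [hotel, charlie, golf, golf, charlie, juliet, kilo, charlie]
Final RIGHT: [alpha, charlie, charlie, hotel, charlie, hotel, foxtrot, charlie]
i=0: L=hotel, R=alpha=BASE -> take LEFT -> hotel
i=1: L=charlie R=charlie -> agree -> charlie
i=2: BASE=kilo L=golf R=charlie all differ -> CONFLICT
i=3: L=golf, R=hotel=BASE -> take LEFT -> golf
i=4: L=charlie R=charlie -> agree -> charlie
i=5: BASE=delta L=juliet R=hotel all differ -> CONFLICT
i=6: L=kilo=BASE, R=foxtrot -> take RIGHT -> foxtrot
i=7: L=charlie R=charlie -> agree -> charlie
Index 6 -> foxtrot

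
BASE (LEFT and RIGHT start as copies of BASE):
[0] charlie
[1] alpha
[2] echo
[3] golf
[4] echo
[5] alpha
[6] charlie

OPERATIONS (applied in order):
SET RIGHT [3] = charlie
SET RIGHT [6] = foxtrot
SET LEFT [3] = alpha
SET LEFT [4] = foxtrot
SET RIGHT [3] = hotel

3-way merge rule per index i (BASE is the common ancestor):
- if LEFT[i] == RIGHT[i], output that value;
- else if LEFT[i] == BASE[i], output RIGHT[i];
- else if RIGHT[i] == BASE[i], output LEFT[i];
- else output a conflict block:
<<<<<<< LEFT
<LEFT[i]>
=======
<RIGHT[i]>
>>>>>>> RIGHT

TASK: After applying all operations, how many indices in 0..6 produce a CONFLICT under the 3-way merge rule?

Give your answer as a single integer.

Final LEFT:  [charlie, alpha, echo, alpha, foxtrot, alpha, charlie]
Final RIGHT: [charlie, alpha, echo, hotel, echo, alpha, foxtrot]
i=0: L=charlie R=charlie -> agree -> charlie
i=1: L=alpha R=alpha -> agree -> alpha
i=2: L=echo R=echo -> agree -> echo
i=3: BASE=golf L=alpha R=hotel all differ -> CONFLICT
i=4: L=foxtrot, R=echo=BASE -> take LEFT -> foxtrot
i=5: L=alpha R=alpha -> agree -> alpha
i=6: L=charlie=BASE, R=foxtrot -> take RIGHT -> foxtrot
Conflict count: 1

Answer: 1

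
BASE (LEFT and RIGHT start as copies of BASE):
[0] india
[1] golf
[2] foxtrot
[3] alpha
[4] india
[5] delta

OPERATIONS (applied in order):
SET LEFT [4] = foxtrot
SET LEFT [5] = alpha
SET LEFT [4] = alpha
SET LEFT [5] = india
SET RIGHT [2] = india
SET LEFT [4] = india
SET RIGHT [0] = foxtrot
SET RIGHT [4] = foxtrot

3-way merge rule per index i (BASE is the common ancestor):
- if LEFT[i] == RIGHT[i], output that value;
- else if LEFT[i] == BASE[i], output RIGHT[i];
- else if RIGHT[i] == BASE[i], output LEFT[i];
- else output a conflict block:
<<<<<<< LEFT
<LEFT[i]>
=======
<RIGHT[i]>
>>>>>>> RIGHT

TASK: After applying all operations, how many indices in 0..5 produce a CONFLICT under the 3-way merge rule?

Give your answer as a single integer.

Final LEFT:  [india, golf, foxtrot, alpha, india, india]
Final RIGHT: [foxtrot, golf, india, alpha, foxtrot, delta]
i=0: L=india=BASE, R=foxtrot -> take RIGHT -> foxtrot
i=1: L=golf R=golf -> agree -> golf
i=2: L=foxtrot=BASE, R=india -> take RIGHT -> india
i=3: L=alpha R=alpha -> agree -> alpha
i=4: L=india=BASE, R=foxtrot -> take RIGHT -> foxtrot
i=5: L=india, R=delta=BASE -> take LEFT -> india
Conflict count: 0

Answer: 0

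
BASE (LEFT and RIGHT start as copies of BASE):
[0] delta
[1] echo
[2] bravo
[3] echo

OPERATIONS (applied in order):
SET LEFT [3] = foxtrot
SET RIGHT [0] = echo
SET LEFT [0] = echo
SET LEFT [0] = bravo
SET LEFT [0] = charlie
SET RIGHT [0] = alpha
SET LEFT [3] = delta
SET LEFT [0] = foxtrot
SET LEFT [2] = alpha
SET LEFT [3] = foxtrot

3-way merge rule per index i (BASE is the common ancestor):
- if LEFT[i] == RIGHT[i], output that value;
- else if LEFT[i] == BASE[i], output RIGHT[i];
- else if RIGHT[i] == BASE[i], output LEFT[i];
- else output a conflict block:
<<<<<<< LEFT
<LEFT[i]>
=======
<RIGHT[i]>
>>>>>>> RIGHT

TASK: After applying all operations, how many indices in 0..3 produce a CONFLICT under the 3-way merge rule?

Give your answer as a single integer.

Final LEFT:  [foxtrot, echo, alpha, foxtrot]
Final RIGHT: [alpha, echo, bravo, echo]
i=0: BASE=delta L=foxtrot R=alpha all differ -> CONFLICT
i=1: L=echo R=echo -> agree -> echo
i=2: L=alpha, R=bravo=BASE -> take LEFT -> alpha
i=3: L=foxtrot, R=echo=BASE -> take LEFT -> foxtrot
Conflict count: 1

Answer: 1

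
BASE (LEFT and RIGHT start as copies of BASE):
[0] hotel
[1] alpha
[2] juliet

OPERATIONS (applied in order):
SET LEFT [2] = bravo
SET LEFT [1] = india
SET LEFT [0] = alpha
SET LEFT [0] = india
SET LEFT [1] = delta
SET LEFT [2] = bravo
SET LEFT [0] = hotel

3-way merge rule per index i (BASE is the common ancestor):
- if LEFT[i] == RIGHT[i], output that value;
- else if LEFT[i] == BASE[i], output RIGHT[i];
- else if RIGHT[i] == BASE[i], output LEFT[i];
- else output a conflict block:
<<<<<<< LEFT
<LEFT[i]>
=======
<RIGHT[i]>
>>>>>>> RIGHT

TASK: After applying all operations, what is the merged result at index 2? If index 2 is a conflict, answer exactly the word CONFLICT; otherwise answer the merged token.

Final LEFT:  [hotel, delta, bravo]
Final RIGHT: [hotel, alpha, juliet]
i=0: L=hotel R=hotel -> agree -> hotel
i=1: L=delta, R=alpha=BASE -> take LEFT -> delta
i=2: L=bravo, R=juliet=BASE -> take LEFT -> bravo
Index 2 -> bravo

Answer: bravo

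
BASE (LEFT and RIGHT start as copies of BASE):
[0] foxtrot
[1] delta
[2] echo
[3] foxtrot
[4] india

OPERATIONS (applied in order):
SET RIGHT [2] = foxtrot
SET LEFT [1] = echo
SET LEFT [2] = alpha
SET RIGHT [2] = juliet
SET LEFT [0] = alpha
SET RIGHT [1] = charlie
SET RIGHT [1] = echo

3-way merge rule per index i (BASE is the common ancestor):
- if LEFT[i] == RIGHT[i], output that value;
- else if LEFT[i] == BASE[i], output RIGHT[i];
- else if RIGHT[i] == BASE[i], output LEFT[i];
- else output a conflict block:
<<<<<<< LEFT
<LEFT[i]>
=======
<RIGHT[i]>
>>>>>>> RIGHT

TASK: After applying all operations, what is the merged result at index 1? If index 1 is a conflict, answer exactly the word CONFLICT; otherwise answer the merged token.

Final LEFT:  [alpha, echo, alpha, foxtrot, india]
Final RIGHT: [foxtrot, echo, juliet, foxtrot, india]
i=0: L=alpha, R=foxtrot=BASE -> take LEFT -> alpha
i=1: L=echo R=echo -> agree -> echo
i=2: BASE=echo L=alpha R=juliet all differ -> CONFLICT
i=3: L=foxtrot R=foxtrot -> agree -> foxtrot
i=4: L=india R=india -> agree -> india
Index 1 -> echo

Answer: echo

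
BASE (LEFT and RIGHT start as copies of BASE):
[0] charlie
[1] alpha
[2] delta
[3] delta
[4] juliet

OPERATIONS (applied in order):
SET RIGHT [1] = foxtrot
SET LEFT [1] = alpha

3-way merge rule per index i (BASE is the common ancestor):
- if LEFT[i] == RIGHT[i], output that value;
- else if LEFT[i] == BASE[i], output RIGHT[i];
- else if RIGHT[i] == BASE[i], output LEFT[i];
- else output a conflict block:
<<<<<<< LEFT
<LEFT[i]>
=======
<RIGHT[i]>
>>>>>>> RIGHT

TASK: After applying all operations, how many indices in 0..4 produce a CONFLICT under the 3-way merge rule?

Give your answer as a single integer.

Final LEFT:  [charlie, alpha, delta, delta, juliet]
Final RIGHT: [charlie, foxtrot, delta, delta, juliet]
i=0: L=charlie R=charlie -> agree -> charlie
i=1: L=alpha=BASE, R=foxtrot -> take RIGHT -> foxtrot
i=2: L=delta R=delta -> agree -> delta
i=3: L=delta R=delta -> agree -> delta
i=4: L=juliet R=juliet -> agree -> juliet
Conflict count: 0

Answer: 0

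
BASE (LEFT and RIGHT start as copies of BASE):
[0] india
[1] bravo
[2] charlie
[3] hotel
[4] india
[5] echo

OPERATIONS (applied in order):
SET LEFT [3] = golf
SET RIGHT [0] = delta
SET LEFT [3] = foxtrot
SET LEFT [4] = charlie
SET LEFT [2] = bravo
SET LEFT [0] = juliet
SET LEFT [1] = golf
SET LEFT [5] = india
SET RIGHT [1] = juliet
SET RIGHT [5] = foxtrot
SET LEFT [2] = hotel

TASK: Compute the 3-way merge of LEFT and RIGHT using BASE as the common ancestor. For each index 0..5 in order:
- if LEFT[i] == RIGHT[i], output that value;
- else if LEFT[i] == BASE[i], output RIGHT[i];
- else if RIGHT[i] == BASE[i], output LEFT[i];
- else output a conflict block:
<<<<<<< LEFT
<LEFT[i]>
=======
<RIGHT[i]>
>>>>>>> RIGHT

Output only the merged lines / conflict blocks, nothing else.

Answer: <<<<<<< LEFT
juliet
=======
delta
>>>>>>> RIGHT
<<<<<<< LEFT
golf
=======
juliet
>>>>>>> RIGHT
hotel
foxtrot
charlie
<<<<<<< LEFT
india
=======
foxtrot
>>>>>>> RIGHT

Derivation:
Final LEFT:  [juliet, golf, hotel, foxtrot, charlie, india]
Final RIGHT: [delta, juliet, charlie, hotel, india, foxtrot]
i=0: BASE=india L=juliet R=delta all differ -> CONFLICT
i=1: BASE=bravo L=golf R=juliet all differ -> CONFLICT
i=2: L=hotel, R=charlie=BASE -> take LEFT -> hotel
i=3: L=foxtrot, R=hotel=BASE -> take LEFT -> foxtrot
i=4: L=charlie, R=india=BASE -> take LEFT -> charlie
i=5: BASE=echo L=india R=foxtrot all differ -> CONFLICT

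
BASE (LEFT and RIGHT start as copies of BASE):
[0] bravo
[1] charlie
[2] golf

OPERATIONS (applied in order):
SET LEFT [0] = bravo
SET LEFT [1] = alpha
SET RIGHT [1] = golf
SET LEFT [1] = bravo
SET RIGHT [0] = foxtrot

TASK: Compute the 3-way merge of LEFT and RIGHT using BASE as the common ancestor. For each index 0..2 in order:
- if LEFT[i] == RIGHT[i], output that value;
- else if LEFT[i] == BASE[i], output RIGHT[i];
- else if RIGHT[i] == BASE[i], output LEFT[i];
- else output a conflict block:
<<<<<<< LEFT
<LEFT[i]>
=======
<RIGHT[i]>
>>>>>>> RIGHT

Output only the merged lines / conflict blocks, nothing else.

Final LEFT:  [bravo, bravo, golf]
Final RIGHT: [foxtrot, golf, golf]
i=0: L=bravo=BASE, R=foxtrot -> take RIGHT -> foxtrot
i=1: BASE=charlie L=bravo R=golf all differ -> CONFLICT
i=2: L=golf R=golf -> agree -> golf

Answer: foxtrot
<<<<<<< LEFT
bravo
=======
golf
>>>>>>> RIGHT
golf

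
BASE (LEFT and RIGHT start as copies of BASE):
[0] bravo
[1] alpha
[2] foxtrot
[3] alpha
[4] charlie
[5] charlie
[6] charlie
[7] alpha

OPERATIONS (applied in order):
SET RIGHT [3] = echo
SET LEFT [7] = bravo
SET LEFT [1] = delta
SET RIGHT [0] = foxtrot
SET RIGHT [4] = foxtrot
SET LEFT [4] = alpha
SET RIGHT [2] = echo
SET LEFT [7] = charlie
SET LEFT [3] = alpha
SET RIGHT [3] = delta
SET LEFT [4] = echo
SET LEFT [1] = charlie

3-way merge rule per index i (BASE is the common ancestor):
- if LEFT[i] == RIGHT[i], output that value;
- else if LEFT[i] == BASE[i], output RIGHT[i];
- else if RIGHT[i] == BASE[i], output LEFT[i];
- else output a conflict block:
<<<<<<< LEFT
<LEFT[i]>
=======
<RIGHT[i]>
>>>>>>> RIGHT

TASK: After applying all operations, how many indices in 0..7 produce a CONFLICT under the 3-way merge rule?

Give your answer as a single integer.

Final LEFT:  [bravo, charlie, foxtrot, alpha, echo, charlie, charlie, charlie]
Final RIGHT: [foxtrot, alpha, echo, delta, foxtrot, charlie, charlie, alpha]
i=0: L=bravo=BASE, R=foxtrot -> take RIGHT -> foxtrot
i=1: L=charlie, R=alpha=BASE -> take LEFT -> charlie
i=2: L=foxtrot=BASE, R=echo -> take RIGHT -> echo
i=3: L=alpha=BASE, R=delta -> take RIGHT -> delta
i=4: BASE=charlie L=echo R=foxtrot all differ -> CONFLICT
i=5: L=charlie R=charlie -> agree -> charlie
i=6: L=charlie R=charlie -> agree -> charlie
i=7: L=charlie, R=alpha=BASE -> take LEFT -> charlie
Conflict count: 1

Answer: 1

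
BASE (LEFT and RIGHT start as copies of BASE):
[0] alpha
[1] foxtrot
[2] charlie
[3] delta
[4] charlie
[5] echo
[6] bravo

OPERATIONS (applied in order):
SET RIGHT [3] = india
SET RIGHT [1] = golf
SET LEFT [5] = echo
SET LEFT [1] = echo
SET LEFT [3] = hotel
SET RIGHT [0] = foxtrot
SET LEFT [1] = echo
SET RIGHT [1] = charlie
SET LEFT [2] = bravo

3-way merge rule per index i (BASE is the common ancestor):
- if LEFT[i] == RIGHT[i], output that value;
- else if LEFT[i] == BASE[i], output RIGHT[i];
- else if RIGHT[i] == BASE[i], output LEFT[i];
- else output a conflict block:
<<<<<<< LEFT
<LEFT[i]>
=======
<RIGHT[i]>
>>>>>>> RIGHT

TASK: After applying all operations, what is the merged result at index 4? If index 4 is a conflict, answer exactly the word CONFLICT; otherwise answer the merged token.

Answer: charlie

Derivation:
Final LEFT:  [alpha, echo, bravo, hotel, charlie, echo, bravo]
Final RIGHT: [foxtrot, charlie, charlie, india, charlie, echo, bravo]
i=0: L=alpha=BASE, R=foxtrot -> take RIGHT -> foxtrot
i=1: BASE=foxtrot L=echo R=charlie all differ -> CONFLICT
i=2: L=bravo, R=charlie=BASE -> take LEFT -> bravo
i=3: BASE=delta L=hotel R=india all differ -> CONFLICT
i=4: L=charlie R=charlie -> agree -> charlie
i=5: L=echo R=echo -> agree -> echo
i=6: L=bravo R=bravo -> agree -> bravo
Index 4 -> charlie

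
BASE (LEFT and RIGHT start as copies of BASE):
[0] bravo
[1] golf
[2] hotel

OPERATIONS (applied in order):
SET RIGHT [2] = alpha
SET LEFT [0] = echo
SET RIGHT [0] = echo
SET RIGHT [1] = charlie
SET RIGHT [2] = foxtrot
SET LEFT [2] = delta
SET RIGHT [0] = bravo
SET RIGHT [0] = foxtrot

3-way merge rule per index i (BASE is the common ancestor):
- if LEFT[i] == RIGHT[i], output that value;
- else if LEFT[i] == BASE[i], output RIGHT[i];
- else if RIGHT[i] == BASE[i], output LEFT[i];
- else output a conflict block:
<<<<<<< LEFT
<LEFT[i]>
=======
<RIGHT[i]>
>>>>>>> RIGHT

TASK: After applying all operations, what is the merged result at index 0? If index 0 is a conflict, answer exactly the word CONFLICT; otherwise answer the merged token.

Final LEFT:  [echo, golf, delta]
Final RIGHT: [foxtrot, charlie, foxtrot]
i=0: BASE=bravo L=echo R=foxtrot all differ -> CONFLICT
i=1: L=golf=BASE, R=charlie -> take RIGHT -> charlie
i=2: BASE=hotel L=delta R=foxtrot all differ -> CONFLICT
Index 0 -> CONFLICT

Answer: CONFLICT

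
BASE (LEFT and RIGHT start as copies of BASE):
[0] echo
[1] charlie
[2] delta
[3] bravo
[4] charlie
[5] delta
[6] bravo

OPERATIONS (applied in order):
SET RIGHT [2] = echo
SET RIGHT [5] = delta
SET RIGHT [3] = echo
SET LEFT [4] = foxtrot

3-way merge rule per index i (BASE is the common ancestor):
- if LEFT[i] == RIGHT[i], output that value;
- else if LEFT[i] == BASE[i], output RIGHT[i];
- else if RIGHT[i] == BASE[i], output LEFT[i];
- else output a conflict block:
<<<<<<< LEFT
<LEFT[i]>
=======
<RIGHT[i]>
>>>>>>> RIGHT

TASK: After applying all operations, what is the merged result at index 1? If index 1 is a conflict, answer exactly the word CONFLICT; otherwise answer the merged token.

Final LEFT:  [echo, charlie, delta, bravo, foxtrot, delta, bravo]
Final RIGHT: [echo, charlie, echo, echo, charlie, delta, bravo]
i=0: L=echo R=echo -> agree -> echo
i=1: L=charlie R=charlie -> agree -> charlie
i=2: L=delta=BASE, R=echo -> take RIGHT -> echo
i=3: L=bravo=BASE, R=echo -> take RIGHT -> echo
i=4: L=foxtrot, R=charlie=BASE -> take LEFT -> foxtrot
i=5: L=delta R=delta -> agree -> delta
i=6: L=bravo R=bravo -> agree -> bravo
Index 1 -> charlie

Answer: charlie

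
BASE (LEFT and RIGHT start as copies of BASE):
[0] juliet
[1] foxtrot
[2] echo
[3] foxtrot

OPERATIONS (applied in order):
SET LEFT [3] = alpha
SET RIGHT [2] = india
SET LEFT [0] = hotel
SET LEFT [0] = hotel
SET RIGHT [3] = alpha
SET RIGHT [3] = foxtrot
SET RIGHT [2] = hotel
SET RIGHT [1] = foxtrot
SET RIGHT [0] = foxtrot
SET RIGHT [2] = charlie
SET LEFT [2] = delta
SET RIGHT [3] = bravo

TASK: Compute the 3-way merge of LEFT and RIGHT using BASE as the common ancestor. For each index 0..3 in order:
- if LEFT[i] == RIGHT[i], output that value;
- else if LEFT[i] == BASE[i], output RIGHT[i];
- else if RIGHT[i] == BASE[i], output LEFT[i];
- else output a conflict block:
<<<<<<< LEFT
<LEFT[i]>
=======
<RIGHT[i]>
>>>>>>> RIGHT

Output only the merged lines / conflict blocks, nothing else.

Final LEFT:  [hotel, foxtrot, delta, alpha]
Final RIGHT: [foxtrot, foxtrot, charlie, bravo]
i=0: BASE=juliet L=hotel R=foxtrot all differ -> CONFLICT
i=1: L=foxtrot R=foxtrot -> agree -> foxtrot
i=2: BASE=echo L=delta R=charlie all differ -> CONFLICT
i=3: BASE=foxtrot L=alpha R=bravo all differ -> CONFLICT

Answer: <<<<<<< LEFT
hotel
=======
foxtrot
>>>>>>> RIGHT
foxtrot
<<<<<<< LEFT
delta
=======
charlie
>>>>>>> RIGHT
<<<<<<< LEFT
alpha
=======
bravo
>>>>>>> RIGHT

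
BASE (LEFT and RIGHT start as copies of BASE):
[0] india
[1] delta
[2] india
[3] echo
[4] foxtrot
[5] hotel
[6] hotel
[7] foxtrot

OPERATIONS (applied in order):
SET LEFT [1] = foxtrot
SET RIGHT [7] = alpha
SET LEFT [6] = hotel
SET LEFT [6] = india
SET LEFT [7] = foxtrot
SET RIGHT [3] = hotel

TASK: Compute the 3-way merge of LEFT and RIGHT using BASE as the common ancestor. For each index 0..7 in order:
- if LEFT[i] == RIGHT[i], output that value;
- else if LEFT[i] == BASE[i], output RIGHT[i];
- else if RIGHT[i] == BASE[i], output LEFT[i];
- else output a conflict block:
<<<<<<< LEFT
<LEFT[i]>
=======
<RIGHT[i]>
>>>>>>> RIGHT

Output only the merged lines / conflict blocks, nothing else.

Final LEFT:  [india, foxtrot, india, echo, foxtrot, hotel, india, foxtrot]
Final RIGHT: [india, delta, india, hotel, foxtrot, hotel, hotel, alpha]
i=0: L=india R=india -> agree -> india
i=1: L=foxtrot, R=delta=BASE -> take LEFT -> foxtrot
i=2: L=india R=india -> agree -> india
i=3: L=echo=BASE, R=hotel -> take RIGHT -> hotel
i=4: L=foxtrot R=foxtrot -> agree -> foxtrot
i=5: L=hotel R=hotel -> agree -> hotel
i=6: L=india, R=hotel=BASE -> take LEFT -> india
i=7: L=foxtrot=BASE, R=alpha -> take RIGHT -> alpha

Answer: india
foxtrot
india
hotel
foxtrot
hotel
india
alpha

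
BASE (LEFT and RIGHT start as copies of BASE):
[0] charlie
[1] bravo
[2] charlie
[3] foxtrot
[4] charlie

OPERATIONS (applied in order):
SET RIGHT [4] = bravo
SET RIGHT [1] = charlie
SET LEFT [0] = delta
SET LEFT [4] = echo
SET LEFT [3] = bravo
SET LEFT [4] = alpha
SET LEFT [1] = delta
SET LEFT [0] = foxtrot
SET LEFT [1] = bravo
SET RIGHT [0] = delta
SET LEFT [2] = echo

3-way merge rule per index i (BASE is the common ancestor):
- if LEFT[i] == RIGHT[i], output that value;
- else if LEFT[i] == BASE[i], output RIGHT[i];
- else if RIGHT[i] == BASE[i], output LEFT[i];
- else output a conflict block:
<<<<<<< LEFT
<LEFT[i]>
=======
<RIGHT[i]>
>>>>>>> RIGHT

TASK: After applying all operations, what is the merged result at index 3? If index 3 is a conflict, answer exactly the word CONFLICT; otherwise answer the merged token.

Answer: bravo

Derivation:
Final LEFT:  [foxtrot, bravo, echo, bravo, alpha]
Final RIGHT: [delta, charlie, charlie, foxtrot, bravo]
i=0: BASE=charlie L=foxtrot R=delta all differ -> CONFLICT
i=1: L=bravo=BASE, R=charlie -> take RIGHT -> charlie
i=2: L=echo, R=charlie=BASE -> take LEFT -> echo
i=3: L=bravo, R=foxtrot=BASE -> take LEFT -> bravo
i=4: BASE=charlie L=alpha R=bravo all differ -> CONFLICT
Index 3 -> bravo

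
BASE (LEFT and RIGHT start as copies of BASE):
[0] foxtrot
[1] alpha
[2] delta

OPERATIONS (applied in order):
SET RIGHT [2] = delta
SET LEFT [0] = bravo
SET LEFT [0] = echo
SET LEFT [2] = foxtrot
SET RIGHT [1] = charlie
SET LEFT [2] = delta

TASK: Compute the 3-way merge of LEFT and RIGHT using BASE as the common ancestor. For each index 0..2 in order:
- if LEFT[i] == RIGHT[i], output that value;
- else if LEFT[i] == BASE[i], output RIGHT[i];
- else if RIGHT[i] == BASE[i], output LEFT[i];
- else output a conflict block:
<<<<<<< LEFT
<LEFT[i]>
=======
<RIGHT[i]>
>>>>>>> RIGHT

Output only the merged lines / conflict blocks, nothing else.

Final LEFT:  [echo, alpha, delta]
Final RIGHT: [foxtrot, charlie, delta]
i=0: L=echo, R=foxtrot=BASE -> take LEFT -> echo
i=1: L=alpha=BASE, R=charlie -> take RIGHT -> charlie
i=2: L=delta R=delta -> agree -> delta

Answer: echo
charlie
delta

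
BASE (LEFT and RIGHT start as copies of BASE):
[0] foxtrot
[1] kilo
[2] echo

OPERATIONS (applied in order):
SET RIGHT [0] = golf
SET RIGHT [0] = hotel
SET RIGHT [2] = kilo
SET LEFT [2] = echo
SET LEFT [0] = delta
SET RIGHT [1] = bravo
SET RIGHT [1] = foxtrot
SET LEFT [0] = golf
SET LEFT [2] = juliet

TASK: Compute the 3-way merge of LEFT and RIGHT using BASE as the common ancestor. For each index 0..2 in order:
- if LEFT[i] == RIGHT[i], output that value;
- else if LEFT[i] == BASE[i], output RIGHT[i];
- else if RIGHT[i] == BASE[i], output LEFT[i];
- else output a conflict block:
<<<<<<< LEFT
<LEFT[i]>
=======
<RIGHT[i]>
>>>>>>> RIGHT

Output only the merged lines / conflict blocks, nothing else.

Final LEFT:  [golf, kilo, juliet]
Final RIGHT: [hotel, foxtrot, kilo]
i=0: BASE=foxtrot L=golf R=hotel all differ -> CONFLICT
i=1: L=kilo=BASE, R=foxtrot -> take RIGHT -> foxtrot
i=2: BASE=echo L=juliet R=kilo all differ -> CONFLICT

Answer: <<<<<<< LEFT
golf
=======
hotel
>>>>>>> RIGHT
foxtrot
<<<<<<< LEFT
juliet
=======
kilo
>>>>>>> RIGHT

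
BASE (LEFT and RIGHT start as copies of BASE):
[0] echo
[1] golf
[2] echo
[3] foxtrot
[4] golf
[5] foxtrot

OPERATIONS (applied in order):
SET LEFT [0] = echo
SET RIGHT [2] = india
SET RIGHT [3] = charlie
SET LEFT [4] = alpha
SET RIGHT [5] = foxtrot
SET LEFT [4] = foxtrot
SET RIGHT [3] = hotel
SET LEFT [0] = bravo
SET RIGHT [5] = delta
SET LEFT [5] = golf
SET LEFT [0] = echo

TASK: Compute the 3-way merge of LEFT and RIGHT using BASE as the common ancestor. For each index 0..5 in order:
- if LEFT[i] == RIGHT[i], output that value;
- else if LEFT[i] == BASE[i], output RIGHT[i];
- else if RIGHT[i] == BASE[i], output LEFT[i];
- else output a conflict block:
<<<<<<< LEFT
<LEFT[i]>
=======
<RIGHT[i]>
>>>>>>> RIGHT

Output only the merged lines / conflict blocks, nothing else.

Final LEFT:  [echo, golf, echo, foxtrot, foxtrot, golf]
Final RIGHT: [echo, golf, india, hotel, golf, delta]
i=0: L=echo R=echo -> agree -> echo
i=1: L=golf R=golf -> agree -> golf
i=2: L=echo=BASE, R=india -> take RIGHT -> india
i=3: L=foxtrot=BASE, R=hotel -> take RIGHT -> hotel
i=4: L=foxtrot, R=golf=BASE -> take LEFT -> foxtrot
i=5: BASE=foxtrot L=golf R=delta all differ -> CONFLICT

Answer: echo
golf
india
hotel
foxtrot
<<<<<<< LEFT
golf
=======
delta
>>>>>>> RIGHT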